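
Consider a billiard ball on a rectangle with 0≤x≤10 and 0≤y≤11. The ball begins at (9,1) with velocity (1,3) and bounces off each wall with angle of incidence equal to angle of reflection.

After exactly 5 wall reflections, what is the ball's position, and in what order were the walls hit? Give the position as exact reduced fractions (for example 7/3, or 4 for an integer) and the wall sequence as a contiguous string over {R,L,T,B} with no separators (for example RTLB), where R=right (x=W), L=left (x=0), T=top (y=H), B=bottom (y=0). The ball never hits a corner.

1. t=1 → R at (10,4); v=(-1,3)
2. t=7/3 → T at (23/3,11); v=(-1,-3)
3. t=11/3 → B at (4,0); v=(-1,3)
4. t=11/3 → T at (1/3,11); v=(-1,-3)
5. t=1/3 → L at (0,10); v=(1,-3)

Final position: (0,10)
Wall sequence: RTBTL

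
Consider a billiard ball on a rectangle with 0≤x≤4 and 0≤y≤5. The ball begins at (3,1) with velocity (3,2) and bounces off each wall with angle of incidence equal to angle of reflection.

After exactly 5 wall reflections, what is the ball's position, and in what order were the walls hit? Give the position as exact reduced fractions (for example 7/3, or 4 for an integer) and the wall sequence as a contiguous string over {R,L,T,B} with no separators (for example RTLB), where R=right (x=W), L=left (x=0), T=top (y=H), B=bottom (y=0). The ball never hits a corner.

Final position: (0,1/3)
Wall sequence: RLTRL

1. t=1/3 → R at (4,5/3); v=(-3,2)
2. t=4/3 → L at (0,13/3); v=(3,2)
3. t=1/3 → T at (1,5); v=(3,-2)
4. t=1 → R at (4,3); v=(-3,-2)
5. t=4/3 → L at (0,1/3); v=(3,-2)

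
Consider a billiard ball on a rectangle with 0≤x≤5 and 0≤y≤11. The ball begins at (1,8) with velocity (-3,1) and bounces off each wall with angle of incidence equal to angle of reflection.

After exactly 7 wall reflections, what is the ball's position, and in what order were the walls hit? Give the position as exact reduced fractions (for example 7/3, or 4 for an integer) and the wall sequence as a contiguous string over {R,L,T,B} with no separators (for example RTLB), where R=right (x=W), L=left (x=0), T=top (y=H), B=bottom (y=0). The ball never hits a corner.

Final position: (5,16/3)
Wall sequence: LRTLRLR

1. t=1/3 → L at (0,25/3); v=(3,1)
2. t=5/3 → R at (5,10); v=(-3,1)
3. t=1 → T at (2,11); v=(-3,-1)
4. t=2/3 → L at (0,31/3); v=(3,-1)
5. t=5/3 → R at (5,26/3); v=(-3,-1)
6. t=5/3 → L at (0,7); v=(3,-1)
7. t=5/3 → R at (5,16/3); v=(-3,-1)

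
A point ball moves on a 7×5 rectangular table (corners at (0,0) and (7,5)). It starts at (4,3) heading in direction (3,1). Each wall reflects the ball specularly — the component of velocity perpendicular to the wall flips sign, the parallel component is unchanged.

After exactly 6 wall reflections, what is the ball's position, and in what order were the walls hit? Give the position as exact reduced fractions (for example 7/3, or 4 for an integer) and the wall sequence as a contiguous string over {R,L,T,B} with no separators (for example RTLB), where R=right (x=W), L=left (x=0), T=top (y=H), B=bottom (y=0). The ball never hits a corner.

Final position: (0,1)
Wall sequence: RTLRBL

1. t=1 → R at (7,4); v=(-3,1)
2. t=1 → T at (4,5); v=(-3,-1)
3. t=4/3 → L at (0,11/3); v=(3,-1)
4. t=7/3 → R at (7,4/3); v=(-3,-1)
5. t=4/3 → B at (3,0); v=(-3,1)
6. t=1 → L at (0,1); v=(3,1)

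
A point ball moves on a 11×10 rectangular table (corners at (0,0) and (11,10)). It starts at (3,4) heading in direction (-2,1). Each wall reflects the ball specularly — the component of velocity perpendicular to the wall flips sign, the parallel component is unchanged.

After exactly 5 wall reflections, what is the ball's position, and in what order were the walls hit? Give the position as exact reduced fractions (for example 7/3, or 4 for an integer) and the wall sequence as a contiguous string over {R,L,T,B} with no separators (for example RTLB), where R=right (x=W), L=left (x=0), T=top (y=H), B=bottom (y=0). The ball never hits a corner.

1. t=3/2 → L at (0,11/2); v=(2,1)
2. t=9/2 → T at (9,10); v=(2,-1)
3. t=1 → R at (11,9); v=(-2,-1)
4. t=11/2 → L at (0,7/2); v=(2,-1)
5. t=7/2 → B at (7,0); v=(2,1)

Final position: (7,0)
Wall sequence: LTRLB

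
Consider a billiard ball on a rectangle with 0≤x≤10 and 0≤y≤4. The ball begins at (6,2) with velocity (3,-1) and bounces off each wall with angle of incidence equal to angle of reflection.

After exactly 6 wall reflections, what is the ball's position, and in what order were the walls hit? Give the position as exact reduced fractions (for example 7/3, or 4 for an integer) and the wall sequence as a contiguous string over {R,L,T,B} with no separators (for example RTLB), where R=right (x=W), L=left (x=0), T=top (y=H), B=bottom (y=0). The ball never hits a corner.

Final position: (4,0)
Wall sequence: RBLTRB

1. t=4/3 → R at (10,2/3); v=(-3,-1)
2. t=2/3 → B at (8,0); v=(-3,1)
3. t=8/3 → L at (0,8/3); v=(3,1)
4. t=4/3 → T at (4,4); v=(3,-1)
5. t=2 → R at (10,2); v=(-3,-1)
6. t=2 → B at (4,0); v=(-3,1)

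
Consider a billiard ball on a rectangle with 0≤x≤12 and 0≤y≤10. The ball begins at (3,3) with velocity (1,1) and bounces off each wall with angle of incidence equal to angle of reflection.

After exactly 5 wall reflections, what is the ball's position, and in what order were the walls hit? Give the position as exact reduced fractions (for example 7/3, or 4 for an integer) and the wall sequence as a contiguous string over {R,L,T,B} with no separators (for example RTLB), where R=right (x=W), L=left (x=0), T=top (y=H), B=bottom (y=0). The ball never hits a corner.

1. t=7 → T at (10,10); v=(1,-1)
2. t=2 → R at (12,8); v=(-1,-1)
3. t=8 → B at (4,0); v=(-1,1)
4. t=4 → L at (0,4); v=(1,1)
5. t=6 → T at (6,10); v=(1,-1)

Final position: (6,10)
Wall sequence: TRBLT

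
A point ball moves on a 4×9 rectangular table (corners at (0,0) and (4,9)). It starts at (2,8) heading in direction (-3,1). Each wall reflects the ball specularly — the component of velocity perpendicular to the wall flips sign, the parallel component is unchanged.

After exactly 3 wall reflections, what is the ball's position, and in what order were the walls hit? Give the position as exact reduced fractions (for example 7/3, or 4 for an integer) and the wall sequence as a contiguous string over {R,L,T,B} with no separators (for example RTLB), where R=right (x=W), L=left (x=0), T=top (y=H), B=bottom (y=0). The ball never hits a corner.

1. t=2/3 → L at (0,26/3); v=(3,1)
2. t=1/3 → T at (1,9); v=(3,-1)
3. t=1 → R at (4,8); v=(-3,-1)

Final position: (4,8)
Wall sequence: LTR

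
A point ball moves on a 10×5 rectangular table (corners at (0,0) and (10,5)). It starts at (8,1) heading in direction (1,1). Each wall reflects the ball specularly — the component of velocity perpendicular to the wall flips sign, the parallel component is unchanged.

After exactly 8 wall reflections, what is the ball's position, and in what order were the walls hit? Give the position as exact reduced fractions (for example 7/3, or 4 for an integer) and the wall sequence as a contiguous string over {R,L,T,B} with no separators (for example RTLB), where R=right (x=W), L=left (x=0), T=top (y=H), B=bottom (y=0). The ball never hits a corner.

Final position: (8,5)
Wall sequence: RTBLTBRT

1. t=2 → R at (10,3); v=(-1,1)
2. t=2 → T at (8,5); v=(-1,-1)
3. t=5 → B at (3,0); v=(-1,1)
4. t=3 → L at (0,3); v=(1,1)
5. t=2 → T at (2,5); v=(1,-1)
6. t=5 → B at (7,0); v=(1,1)
7. t=3 → R at (10,3); v=(-1,1)
8. t=2 → T at (8,5); v=(-1,-1)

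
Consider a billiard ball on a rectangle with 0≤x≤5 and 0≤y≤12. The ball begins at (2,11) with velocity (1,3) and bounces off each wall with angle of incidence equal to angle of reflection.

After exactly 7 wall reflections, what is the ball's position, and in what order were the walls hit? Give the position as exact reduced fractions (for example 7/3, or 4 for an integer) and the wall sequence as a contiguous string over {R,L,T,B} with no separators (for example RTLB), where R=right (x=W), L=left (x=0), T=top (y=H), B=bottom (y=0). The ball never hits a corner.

1. t=1/3 → T at (7/3,12); v=(1,-3)
2. t=8/3 → R at (5,4); v=(-1,-3)
3. t=4/3 → B at (11/3,0); v=(-1,3)
4. t=11/3 → L at (0,11); v=(1,3)
5. t=1/3 → T at (1/3,12); v=(1,-3)
6. t=4 → B at (13/3,0); v=(1,3)
7. t=2/3 → R at (5,2); v=(-1,3)

Final position: (5,2)
Wall sequence: TRBLTBR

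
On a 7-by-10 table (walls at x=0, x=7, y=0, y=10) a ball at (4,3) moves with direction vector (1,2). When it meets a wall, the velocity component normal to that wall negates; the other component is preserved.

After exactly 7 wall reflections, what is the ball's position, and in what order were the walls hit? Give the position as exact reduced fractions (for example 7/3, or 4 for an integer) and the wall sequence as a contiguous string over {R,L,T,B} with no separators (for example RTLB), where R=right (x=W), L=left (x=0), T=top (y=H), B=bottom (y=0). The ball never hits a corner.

Final position: (11/2,0)
Wall sequence: RTBLTRB

1. t=3 → R at (7,9); v=(-1,2)
2. t=1/2 → T at (13/2,10); v=(-1,-2)
3. t=5 → B at (3/2,0); v=(-1,2)
4. t=3/2 → L at (0,3); v=(1,2)
5. t=7/2 → T at (7/2,10); v=(1,-2)
6. t=7/2 → R at (7,3); v=(-1,-2)
7. t=3/2 → B at (11/2,0); v=(-1,2)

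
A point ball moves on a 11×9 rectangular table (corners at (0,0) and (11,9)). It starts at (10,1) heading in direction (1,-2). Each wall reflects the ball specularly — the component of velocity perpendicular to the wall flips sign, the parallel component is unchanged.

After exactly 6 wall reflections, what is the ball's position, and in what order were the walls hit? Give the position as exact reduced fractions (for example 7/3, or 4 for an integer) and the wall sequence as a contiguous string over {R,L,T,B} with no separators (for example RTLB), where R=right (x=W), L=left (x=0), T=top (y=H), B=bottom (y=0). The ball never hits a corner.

Final position: (2,9)
Wall sequence: BRTBLT

1. t=1/2 → B at (21/2,0); v=(1,2)
2. t=1/2 → R at (11,1); v=(-1,2)
3. t=4 → T at (7,9); v=(-1,-2)
4. t=9/2 → B at (5/2,0); v=(-1,2)
5. t=5/2 → L at (0,5); v=(1,2)
6. t=2 → T at (2,9); v=(1,-2)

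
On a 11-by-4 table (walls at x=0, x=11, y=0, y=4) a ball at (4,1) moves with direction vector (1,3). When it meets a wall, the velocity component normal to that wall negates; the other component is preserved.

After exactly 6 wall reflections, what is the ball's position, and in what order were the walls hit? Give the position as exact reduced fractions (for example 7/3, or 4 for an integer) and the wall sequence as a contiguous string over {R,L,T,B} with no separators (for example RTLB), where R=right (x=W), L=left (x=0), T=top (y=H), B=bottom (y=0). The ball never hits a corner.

1. t=1 → T at (5,4); v=(1,-3)
2. t=4/3 → B at (19/3,0); v=(1,3)
3. t=4/3 → T at (23/3,4); v=(1,-3)
4. t=4/3 → B at (9,0); v=(1,3)
5. t=4/3 → T at (31/3,4); v=(1,-3)
6. t=2/3 → R at (11,2); v=(-1,-3)

Final position: (11,2)
Wall sequence: TBTBTR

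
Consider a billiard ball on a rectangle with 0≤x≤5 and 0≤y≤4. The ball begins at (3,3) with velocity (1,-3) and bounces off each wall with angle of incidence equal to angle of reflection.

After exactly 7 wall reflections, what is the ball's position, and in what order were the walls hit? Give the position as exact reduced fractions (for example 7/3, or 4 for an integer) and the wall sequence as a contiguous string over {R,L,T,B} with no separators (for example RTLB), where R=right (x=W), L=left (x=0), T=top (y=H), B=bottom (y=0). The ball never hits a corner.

Final position: (0,2)
Wall sequence: BRTBTBL

1. t=1 → B at (4,0); v=(1,3)
2. t=1 → R at (5,3); v=(-1,3)
3. t=1/3 → T at (14/3,4); v=(-1,-3)
4. t=4/3 → B at (10/3,0); v=(-1,3)
5. t=4/3 → T at (2,4); v=(-1,-3)
6. t=4/3 → B at (2/3,0); v=(-1,3)
7. t=2/3 → L at (0,2); v=(1,3)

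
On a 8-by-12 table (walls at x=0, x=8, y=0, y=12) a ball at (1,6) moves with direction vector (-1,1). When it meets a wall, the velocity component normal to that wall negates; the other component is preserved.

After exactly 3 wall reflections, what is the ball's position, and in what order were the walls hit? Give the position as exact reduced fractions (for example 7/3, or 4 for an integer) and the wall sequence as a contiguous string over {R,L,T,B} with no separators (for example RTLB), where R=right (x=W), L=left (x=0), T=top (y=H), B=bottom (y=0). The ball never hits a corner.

1. t=1 → L at (0,7); v=(1,1)
2. t=5 → T at (5,12); v=(1,-1)
3. t=3 → R at (8,9); v=(-1,-1)

Final position: (8,9)
Wall sequence: LTR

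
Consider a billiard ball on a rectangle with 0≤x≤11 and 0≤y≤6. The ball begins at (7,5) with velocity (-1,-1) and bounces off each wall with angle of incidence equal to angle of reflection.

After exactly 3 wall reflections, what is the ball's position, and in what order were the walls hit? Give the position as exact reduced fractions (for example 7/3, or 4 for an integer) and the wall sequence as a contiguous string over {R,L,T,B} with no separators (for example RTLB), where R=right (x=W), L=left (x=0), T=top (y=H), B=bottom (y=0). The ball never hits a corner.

1. t=5 → B at (2,0); v=(-1,1)
2. t=2 → L at (0,2); v=(1,1)
3. t=4 → T at (4,6); v=(1,-1)

Final position: (4,6)
Wall sequence: BLT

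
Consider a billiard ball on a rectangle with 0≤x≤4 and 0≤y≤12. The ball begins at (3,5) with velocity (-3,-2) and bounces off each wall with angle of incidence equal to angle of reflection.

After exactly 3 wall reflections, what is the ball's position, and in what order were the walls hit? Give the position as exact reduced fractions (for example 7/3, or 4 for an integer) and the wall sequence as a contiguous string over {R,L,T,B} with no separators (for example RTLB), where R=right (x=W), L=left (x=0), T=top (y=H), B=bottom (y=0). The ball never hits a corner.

Final position: (7/2,0)
Wall sequence: LRB

1. t=1 → L at (0,3); v=(3,-2)
2. t=4/3 → R at (4,1/3); v=(-3,-2)
3. t=1/6 → B at (7/2,0); v=(-3,2)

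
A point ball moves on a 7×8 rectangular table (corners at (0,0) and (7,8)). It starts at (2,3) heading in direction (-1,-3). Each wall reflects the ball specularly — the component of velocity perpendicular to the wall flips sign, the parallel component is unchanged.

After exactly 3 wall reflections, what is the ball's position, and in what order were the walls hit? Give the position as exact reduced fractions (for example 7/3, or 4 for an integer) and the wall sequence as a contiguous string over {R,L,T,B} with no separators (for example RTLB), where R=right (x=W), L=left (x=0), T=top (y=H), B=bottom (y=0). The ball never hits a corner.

1. t=1 → B at (1,0); v=(-1,3)
2. t=1 → L at (0,3); v=(1,3)
3. t=5/3 → T at (5/3,8); v=(1,-3)

Final position: (5/3,8)
Wall sequence: BLT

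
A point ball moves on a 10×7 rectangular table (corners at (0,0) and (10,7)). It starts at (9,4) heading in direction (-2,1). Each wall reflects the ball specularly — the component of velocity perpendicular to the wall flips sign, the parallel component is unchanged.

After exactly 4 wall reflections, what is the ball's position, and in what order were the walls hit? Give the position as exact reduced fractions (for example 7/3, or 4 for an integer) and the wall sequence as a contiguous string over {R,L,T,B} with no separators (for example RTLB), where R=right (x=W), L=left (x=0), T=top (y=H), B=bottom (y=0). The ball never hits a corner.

Final position: (9,0)
Wall sequence: TLRB

1. t=3 → T at (3,7); v=(-2,-1)
2. t=3/2 → L at (0,11/2); v=(2,-1)
3. t=5 → R at (10,1/2); v=(-2,-1)
4. t=1/2 → B at (9,0); v=(-2,1)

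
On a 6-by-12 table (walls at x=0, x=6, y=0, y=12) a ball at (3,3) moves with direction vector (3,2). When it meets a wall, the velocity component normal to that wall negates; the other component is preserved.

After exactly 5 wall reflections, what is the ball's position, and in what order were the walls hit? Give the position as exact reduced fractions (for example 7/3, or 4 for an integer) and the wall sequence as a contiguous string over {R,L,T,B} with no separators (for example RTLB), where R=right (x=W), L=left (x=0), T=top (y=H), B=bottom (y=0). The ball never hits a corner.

1. t=1 → R at (6,5); v=(-3,2)
2. t=2 → L at (0,9); v=(3,2)
3. t=3/2 → T at (9/2,12); v=(3,-2)
4. t=1/2 → R at (6,11); v=(-3,-2)
5. t=2 → L at (0,7); v=(3,-2)

Final position: (0,7)
Wall sequence: RLTRL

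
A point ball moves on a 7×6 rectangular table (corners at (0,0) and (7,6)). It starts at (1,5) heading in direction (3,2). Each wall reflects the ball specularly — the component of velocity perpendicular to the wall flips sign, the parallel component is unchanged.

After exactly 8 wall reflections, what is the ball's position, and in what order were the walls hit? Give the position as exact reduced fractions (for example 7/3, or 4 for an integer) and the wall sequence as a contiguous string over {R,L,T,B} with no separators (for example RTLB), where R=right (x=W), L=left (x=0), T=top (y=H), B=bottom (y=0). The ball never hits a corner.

1. t=1/2 → T at (5/2,6); v=(3,-2)
2. t=3/2 → R at (7,3); v=(-3,-2)
3. t=3/2 → B at (5/2,0); v=(-3,2)
4. t=5/6 → L at (0,5/3); v=(3,2)
5. t=13/6 → T at (13/2,6); v=(3,-2)
6. t=1/6 → R at (7,17/3); v=(-3,-2)
7. t=7/3 → L at (0,1); v=(3,-2)
8. t=1/2 → B at (3/2,0); v=(3,2)

Final position: (3/2,0)
Wall sequence: TRBLTRLB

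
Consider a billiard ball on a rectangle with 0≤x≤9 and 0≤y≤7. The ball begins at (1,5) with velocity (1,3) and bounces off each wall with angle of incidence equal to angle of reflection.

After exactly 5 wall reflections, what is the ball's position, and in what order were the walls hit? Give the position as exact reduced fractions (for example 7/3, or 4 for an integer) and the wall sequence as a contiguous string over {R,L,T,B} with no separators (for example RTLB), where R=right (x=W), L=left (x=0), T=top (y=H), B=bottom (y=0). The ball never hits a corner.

Final position: (9,1)
Wall sequence: TBTBR

1. t=2/3 → T at (5/3,7); v=(1,-3)
2. t=7/3 → B at (4,0); v=(1,3)
3. t=7/3 → T at (19/3,7); v=(1,-3)
4. t=7/3 → B at (26/3,0); v=(1,3)
5. t=1/3 → R at (9,1); v=(-1,3)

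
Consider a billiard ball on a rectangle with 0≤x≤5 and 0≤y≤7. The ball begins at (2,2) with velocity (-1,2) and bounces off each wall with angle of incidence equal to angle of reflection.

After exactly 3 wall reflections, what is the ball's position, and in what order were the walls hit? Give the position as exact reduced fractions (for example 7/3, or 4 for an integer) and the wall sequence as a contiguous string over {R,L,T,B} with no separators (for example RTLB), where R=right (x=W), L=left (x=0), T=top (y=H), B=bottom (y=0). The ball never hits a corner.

1. t=2 → L at (0,6); v=(1,2)
2. t=1/2 → T at (1/2,7); v=(1,-2)
3. t=7/2 → B at (4,0); v=(1,2)

Final position: (4,0)
Wall sequence: LTB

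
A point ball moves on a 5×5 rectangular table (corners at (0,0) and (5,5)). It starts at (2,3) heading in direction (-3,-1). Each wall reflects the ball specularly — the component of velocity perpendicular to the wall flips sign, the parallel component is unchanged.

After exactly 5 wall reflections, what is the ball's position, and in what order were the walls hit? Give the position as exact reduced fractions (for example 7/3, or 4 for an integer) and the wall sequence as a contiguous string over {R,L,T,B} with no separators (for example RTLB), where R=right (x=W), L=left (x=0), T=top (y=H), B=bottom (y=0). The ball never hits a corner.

1. t=2/3 → L at (0,7/3); v=(3,-1)
2. t=5/3 → R at (5,2/3); v=(-3,-1)
3. t=2/3 → B at (3,0); v=(-3,1)
4. t=1 → L at (0,1); v=(3,1)
5. t=5/3 → R at (5,8/3); v=(-3,1)

Final position: (5,8/3)
Wall sequence: LRBLR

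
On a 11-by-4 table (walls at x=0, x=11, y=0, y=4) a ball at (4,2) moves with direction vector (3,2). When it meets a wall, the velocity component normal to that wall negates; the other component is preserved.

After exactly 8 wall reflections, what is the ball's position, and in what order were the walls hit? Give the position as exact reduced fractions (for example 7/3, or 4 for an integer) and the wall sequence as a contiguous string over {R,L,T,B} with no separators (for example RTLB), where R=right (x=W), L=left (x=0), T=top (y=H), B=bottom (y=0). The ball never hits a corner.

Final position: (11,8/3)
Wall sequence: TRBTLBTR

1. t=1 → T at (7,4); v=(3,-2)
2. t=4/3 → R at (11,4/3); v=(-3,-2)
3. t=2/3 → B at (9,0); v=(-3,2)
4. t=2 → T at (3,4); v=(-3,-2)
5. t=1 → L at (0,2); v=(3,-2)
6. t=1 → B at (3,0); v=(3,2)
7. t=2 → T at (9,4); v=(3,-2)
8. t=2/3 → R at (11,8/3); v=(-3,-2)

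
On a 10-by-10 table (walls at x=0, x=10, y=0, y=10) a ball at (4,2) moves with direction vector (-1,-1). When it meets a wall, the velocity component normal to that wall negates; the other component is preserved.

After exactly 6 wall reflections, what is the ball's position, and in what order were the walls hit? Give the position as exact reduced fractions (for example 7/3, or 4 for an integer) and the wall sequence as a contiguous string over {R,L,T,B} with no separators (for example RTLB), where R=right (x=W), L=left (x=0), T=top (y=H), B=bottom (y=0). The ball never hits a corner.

Final position: (0,2)
Wall sequence: BLTRBL

1. t=2 → B at (2,0); v=(-1,1)
2. t=2 → L at (0,2); v=(1,1)
3. t=8 → T at (8,10); v=(1,-1)
4. t=2 → R at (10,8); v=(-1,-1)
5. t=8 → B at (2,0); v=(-1,1)
6. t=2 → L at (0,2); v=(1,1)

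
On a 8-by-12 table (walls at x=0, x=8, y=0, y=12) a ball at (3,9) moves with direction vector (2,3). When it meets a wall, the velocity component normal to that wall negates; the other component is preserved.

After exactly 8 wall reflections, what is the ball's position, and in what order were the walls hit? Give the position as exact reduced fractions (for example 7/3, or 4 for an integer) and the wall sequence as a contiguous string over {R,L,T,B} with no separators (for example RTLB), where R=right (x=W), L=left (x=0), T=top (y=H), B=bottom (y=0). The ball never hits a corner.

Final position: (0,9/2)
Wall sequence: TRBLTRBL

1. t=1 → T at (5,12); v=(2,-3)
2. t=3/2 → R at (8,15/2); v=(-2,-3)
3. t=5/2 → B at (3,0); v=(-2,3)
4. t=3/2 → L at (0,9/2); v=(2,3)
5. t=5/2 → T at (5,12); v=(2,-3)
6. t=3/2 → R at (8,15/2); v=(-2,-3)
7. t=5/2 → B at (3,0); v=(-2,3)
8. t=3/2 → L at (0,9/2); v=(2,3)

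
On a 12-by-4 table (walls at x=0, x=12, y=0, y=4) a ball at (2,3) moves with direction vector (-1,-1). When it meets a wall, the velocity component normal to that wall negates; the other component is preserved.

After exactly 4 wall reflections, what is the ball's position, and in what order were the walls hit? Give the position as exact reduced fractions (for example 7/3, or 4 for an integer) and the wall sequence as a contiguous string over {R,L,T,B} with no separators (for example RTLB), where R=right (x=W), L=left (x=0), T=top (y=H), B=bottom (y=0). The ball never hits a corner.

Final position: (9,0)
Wall sequence: LBTB

1. t=2 → L at (0,1); v=(1,-1)
2. t=1 → B at (1,0); v=(1,1)
3. t=4 → T at (5,4); v=(1,-1)
4. t=4 → B at (9,0); v=(1,1)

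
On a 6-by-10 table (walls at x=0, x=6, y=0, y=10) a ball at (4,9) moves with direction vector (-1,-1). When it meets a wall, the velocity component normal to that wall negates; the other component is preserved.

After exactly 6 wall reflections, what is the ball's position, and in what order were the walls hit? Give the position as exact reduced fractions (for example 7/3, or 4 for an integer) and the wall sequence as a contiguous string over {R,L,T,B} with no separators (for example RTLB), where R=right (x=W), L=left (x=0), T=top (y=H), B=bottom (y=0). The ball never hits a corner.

1. t=4 → L at (0,5); v=(1,-1)
2. t=5 → B at (5,0); v=(1,1)
3. t=1 → R at (6,1); v=(-1,1)
4. t=6 → L at (0,7); v=(1,1)
5. t=3 → T at (3,10); v=(1,-1)
6. t=3 → R at (6,7); v=(-1,-1)

Final position: (6,7)
Wall sequence: LBRLTR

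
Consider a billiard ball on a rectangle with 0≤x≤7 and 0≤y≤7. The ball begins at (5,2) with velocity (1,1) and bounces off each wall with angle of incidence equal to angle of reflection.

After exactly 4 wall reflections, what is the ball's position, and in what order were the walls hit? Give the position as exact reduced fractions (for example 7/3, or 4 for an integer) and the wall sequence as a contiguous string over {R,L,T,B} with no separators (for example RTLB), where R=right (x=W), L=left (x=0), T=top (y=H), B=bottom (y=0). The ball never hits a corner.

Final position: (3,0)
Wall sequence: RTLB

1. t=2 → R at (7,4); v=(-1,1)
2. t=3 → T at (4,7); v=(-1,-1)
3. t=4 → L at (0,3); v=(1,-1)
4. t=3 → B at (3,0); v=(1,1)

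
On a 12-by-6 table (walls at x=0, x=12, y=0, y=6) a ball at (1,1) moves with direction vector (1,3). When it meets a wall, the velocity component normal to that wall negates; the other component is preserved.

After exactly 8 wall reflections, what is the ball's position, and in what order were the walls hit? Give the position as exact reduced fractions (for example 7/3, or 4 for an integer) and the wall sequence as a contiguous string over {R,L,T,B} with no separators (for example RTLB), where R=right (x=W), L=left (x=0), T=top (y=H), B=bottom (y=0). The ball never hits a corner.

1. t=5/3 → T at (8/3,6); v=(1,-3)
2. t=2 → B at (14/3,0); v=(1,3)
3. t=2 → T at (20/3,6); v=(1,-3)
4. t=2 → B at (26/3,0); v=(1,3)
5. t=2 → T at (32/3,6); v=(1,-3)
6. t=4/3 → R at (12,2); v=(-1,-3)
7. t=2/3 → B at (34/3,0); v=(-1,3)
8. t=2 → T at (28/3,6); v=(-1,-3)

Final position: (28/3,6)
Wall sequence: TBTBTRBT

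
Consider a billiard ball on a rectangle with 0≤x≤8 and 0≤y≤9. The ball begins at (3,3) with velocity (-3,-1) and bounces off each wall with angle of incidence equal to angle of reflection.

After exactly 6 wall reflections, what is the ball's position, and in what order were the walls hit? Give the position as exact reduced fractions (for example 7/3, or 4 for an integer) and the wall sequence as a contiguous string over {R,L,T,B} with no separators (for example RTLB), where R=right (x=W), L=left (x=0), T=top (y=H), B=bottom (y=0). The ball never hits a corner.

1. t=1 → L at (0,2); v=(3,-1)
2. t=2 → B at (6,0); v=(3,1)
3. t=2/3 → R at (8,2/3); v=(-3,1)
4. t=8/3 → L at (0,10/3); v=(3,1)
5. t=8/3 → R at (8,6); v=(-3,1)
6. t=8/3 → L at (0,26/3); v=(3,1)

Final position: (0,26/3)
Wall sequence: LBRLRL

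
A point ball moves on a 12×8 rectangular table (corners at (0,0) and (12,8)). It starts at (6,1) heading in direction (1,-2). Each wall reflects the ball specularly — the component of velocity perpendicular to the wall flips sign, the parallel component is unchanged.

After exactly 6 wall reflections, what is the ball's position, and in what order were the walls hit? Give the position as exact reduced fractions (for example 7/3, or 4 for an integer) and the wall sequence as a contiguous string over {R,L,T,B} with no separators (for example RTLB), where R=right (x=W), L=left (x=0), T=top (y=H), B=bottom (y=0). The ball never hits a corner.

1. t=1/2 → B at (13/2,0); v=(1,2)
2. t=4 → T at (21/2,8); v=(1,-2)
3. t=3/2 → R at (12,5); v=(-1,-2)
4. t=5/2 → B at (19/2,0); v=(-1,2)
5. t=4 → T at (11/2,8); v=(-1,-2)
6. t=4 → B at (3/2,0); v=(-1,2)

Final position: (3/2,0)
Wall sequence: BTRBTB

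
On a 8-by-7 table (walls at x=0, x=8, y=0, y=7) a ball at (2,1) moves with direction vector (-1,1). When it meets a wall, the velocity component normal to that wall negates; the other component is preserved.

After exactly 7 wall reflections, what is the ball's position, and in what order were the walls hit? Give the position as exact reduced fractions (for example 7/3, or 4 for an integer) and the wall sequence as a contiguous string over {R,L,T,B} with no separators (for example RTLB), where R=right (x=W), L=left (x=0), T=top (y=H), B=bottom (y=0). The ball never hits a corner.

Final position: (8,1)
Wall sequence: LTRBLTR

1. t=2 → L at (0,3); v=(1,1)
2. t=4 → T at (4,7); v=(1,-1)
3. t=4 → R at (8,3); v=(-1,-1)
4. t=3 → B at (5,0); v=(-1,1)
5. t=5 → L at (0,5); v=(1,1)
6. t=2 → T at (2,7); v=(1,-1)
7. t=6 → R at (8,1); v=(-1,-1)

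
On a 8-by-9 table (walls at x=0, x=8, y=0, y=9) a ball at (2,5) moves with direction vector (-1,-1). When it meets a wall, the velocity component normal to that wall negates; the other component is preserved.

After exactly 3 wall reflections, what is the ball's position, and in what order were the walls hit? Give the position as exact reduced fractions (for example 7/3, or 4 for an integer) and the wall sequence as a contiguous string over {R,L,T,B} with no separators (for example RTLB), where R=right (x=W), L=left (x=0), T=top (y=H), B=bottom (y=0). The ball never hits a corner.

1. t=2 → L at (0,3); v=(1,-1)
2. t=3 → B at (3,0); v=(1,1)
3. t=5 → R at (8,5); v=(-1,1)

Final position: (8,5)
Wall sequence: LBR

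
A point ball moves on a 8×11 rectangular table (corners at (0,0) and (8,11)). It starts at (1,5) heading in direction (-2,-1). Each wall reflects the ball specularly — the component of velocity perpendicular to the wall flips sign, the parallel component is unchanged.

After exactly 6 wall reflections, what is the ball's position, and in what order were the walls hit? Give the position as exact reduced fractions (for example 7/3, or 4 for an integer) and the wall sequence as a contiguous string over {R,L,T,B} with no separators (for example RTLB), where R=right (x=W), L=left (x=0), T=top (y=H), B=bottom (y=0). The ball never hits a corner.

Final position: (1,11)
Wall sequence: LRBLRT

1. t=1/2 → L at (0,9/2); v=(2,-1)
2. t=4 → R at (8,1/2); v=(-2,-1)
3. t=1/2 → B at (7,0); v=(-2,1)
4. t=7/2 → L at (0,7/2); v=(2,1)
5. t=4 → R at (8,15/2); v=(-2,1)
6. t=7/2 → T at (1,11); v=(-2,-1)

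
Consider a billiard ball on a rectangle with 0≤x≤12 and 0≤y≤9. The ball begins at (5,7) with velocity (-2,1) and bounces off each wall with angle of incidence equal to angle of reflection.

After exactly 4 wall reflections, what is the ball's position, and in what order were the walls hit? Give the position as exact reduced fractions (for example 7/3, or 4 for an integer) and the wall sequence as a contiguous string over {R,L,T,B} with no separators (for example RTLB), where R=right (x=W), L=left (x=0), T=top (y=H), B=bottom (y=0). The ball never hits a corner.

1. t=2 → T at (1,9); v=(-2,-1)
2. t=1/2 → L at (0,17/2); v=(2,-1)
3. t=6 → R at (12,5/2); v=(-2,-1)
4. t=5/2 → B at (7,0); v=(-2,1)

Final position: (7,0)
Wall sequence: TLRB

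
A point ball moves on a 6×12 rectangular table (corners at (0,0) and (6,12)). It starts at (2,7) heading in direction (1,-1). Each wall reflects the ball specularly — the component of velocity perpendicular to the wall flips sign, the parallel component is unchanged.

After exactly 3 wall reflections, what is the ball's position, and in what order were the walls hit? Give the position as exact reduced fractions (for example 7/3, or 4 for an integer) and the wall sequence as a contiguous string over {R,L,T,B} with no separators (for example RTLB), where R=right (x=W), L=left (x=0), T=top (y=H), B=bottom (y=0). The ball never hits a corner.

Final position: (0,3)
Wall sequence: RBL

1. t=4 → R at (6,3); v=(-1,-1)
2. t=3 → B at (3,0); v=(-1,1)
3. t=3 → L at (0,3); v=(1,1)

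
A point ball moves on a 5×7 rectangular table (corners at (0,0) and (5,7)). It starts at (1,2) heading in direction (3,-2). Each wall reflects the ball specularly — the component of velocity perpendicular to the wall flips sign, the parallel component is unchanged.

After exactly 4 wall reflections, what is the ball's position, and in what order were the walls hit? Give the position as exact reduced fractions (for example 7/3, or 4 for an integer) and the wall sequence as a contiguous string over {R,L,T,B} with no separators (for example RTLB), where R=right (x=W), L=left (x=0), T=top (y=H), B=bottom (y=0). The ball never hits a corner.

1. t=1 → B at (4,0); v=(3,2)
2. t=1/3 → R at (5,2/3); v=(-3,2)
3. t=5/3 → L at (0,4); v=(3,2)
4. t=3/2 → T at (9/2,7); v=(3,-2)

Final position: (9/2,7)
Wall sequence: BRLT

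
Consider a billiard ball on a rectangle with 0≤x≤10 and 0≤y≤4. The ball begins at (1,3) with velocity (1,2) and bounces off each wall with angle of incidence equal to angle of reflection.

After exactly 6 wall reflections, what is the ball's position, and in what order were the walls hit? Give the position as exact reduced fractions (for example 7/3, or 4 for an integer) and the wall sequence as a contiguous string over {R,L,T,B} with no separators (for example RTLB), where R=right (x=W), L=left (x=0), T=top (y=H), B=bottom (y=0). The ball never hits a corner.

Final position: (10,3)
Wall sequence: TBTBTR

1. t=1/2 → T at (3/2,4); v=(1,-2)
2. t=2 → B at (7/2,0); v=(1,2)
3. t=2 → T at (11/2,4); v=(1,-2)
4. t=2 → B at (15/2,0); v=(1,2)
5. t=2 → T at (19/2,4); v=(1,-2)
6. t=1/2 → R at (10,3); v=(-1,-2)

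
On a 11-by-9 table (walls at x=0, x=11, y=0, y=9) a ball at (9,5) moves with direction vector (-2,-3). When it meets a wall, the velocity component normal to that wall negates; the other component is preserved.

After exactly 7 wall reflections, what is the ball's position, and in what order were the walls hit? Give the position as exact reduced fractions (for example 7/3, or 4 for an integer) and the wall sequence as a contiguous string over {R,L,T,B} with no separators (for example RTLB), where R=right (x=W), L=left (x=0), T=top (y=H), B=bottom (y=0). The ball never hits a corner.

1. t=5/3 → B at (17/3,0); v=(-2,3)
2. t=17/6 → L at (0,17/2); v=(2,3)
3. t=1/6 → T at (1/3,9); v=(2,-3)
4. t=3 → B at (19/3,0); v=(2,3)
5. t=7/3 → R at (11,7); v=(-2,3)
6. t=2/3 → T at (29/3,9); v=(-2,-3)
7. t=3 → B at (11/3,0); v=(-2,3)

Final position: (11/3,0)
Wall sequence: BLTBRTB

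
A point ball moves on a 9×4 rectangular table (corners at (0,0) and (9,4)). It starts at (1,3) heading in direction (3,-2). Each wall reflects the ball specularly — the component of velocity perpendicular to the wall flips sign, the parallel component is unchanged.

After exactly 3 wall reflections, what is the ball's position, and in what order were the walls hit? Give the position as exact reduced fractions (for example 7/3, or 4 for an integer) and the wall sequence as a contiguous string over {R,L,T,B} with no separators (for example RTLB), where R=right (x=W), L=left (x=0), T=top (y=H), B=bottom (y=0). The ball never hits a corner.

1. t=3/2 → B at (11/2,0); v=(3,2)
2. t=7/6 → R at (9,7/3); v=(-3,2)
3. t=5/6 → T at (13/2,4); v=(-3,-2)

Final position: (13/2,4)
Wall sequence: BRT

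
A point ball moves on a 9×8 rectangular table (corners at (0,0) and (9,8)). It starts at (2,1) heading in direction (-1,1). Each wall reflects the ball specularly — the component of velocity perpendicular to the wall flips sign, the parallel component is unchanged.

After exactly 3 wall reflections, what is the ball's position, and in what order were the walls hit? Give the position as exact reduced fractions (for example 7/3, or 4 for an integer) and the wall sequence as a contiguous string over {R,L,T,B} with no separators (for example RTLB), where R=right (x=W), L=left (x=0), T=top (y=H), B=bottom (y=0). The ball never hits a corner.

1. t=2 → L at (0,3); v=(1,1)
2. t=5 → T at (5,8); v=(1,-1)
3. t=4 → R at (9,4); v=(-1,-1)

Final position: (9,4)
Wall sequence: LTR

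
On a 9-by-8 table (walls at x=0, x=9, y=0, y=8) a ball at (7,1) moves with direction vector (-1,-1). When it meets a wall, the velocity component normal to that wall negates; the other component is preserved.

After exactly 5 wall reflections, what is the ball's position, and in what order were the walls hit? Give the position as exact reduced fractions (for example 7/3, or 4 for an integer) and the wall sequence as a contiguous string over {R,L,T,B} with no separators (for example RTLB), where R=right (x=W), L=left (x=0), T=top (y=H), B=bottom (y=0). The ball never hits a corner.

1. t=1 → B at (6,0); v=(-1,1)
2. t=6 → L at (0,6); v=(1,1)
3. t=2 → T at (2,8); v=(1,-1)
4. t=7 → R at (9,1); v=(-1,-1)
5. t=1 → B at (8,0); v=(-1,1)

Final position: (8,0)
Wall sequence: BLTRB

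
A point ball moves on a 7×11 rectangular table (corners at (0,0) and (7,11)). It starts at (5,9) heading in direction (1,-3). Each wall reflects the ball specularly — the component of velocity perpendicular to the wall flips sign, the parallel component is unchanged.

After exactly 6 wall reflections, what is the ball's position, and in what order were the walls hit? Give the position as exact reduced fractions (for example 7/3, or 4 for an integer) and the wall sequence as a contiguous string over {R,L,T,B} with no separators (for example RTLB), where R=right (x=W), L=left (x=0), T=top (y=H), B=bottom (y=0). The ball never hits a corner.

1. t=2 → R at (7,3); v=(-1,-3)
2. t=1 → B at (6,0); v=(-1,3)
3. t=11/3 → T at (7/3,11); v=(-1,-3)
4. t=7/3 → L at (0,4); v=(1,-3)
5. t=4/3 → B at (4/3,0); v=(1,3)
6. t=11/3 → T at (5,11); v=(1,-3)

Final position: (5,11)
Wall sequence: RBTLBT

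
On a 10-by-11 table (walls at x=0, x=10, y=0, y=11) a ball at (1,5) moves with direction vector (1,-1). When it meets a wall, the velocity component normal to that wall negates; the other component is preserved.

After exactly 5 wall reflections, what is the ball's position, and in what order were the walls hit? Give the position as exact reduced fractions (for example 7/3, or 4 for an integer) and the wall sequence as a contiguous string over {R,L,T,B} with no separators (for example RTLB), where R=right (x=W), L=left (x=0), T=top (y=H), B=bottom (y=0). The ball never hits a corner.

Final position: (8,0)
Wall sequence: BRTLB

1. t=5 → B at (6,0); v=(1,1)
2. t=4 → R at (10,4); v=(-1,1)
3. t=7 → T at (3,11); v=(-1,-1)
4. t=3 → L at (0,8); v=(1,-1)
5. t=8 → B at (8,0); v=(1,1)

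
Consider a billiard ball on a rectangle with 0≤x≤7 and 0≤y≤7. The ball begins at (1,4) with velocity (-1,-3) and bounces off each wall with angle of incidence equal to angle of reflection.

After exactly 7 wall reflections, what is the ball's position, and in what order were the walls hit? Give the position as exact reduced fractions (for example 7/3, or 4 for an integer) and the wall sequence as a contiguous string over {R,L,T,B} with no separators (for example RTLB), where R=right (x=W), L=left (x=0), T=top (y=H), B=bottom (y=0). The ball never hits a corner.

Final position: (13/3,0)
Wall sequence: LBTBRTB

1. t=1 → L at (0,1); v=(1,-3)
2. t=1/3 → B at (1/3,0); v=(1,3)
3. t=7/3 → T at (8/3,7); v=(1,-3)
4. t=7/3 → B at (5,0); v=(1,3)
5. t=2 → R at (7,6); v=(-1,3)
6. t=1/3 → T at (20/3,7); v=(-1,-3)
7. t=7/3 → B at (13/3,0); v=(-1,3)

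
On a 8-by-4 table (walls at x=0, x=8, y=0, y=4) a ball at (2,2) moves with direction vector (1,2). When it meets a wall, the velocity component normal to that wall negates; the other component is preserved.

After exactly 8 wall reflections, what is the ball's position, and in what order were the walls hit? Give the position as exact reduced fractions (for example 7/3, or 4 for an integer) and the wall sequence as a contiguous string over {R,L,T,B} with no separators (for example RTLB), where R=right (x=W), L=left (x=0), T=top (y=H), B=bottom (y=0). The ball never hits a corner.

Final position: (1,4)
Wall sequence: TBTRBTBT

1. t=1 → T at (3,4); v=(1,-2)
2. t=2 → B at (5,0); v=(1,2)
3. t=2 → T at (7,4); v=(1,-2)
4. t=1 → R at (8,2); v=(-1,-2)
5. t=1 → B at (7,0); v=(-1,2)
6. t=2 → T at (5,4); v=(-1,-2)
7. t=2 → B at (3,0); v=(-1,2)
8. t=2 → T at (1,4); v=(-1,-2)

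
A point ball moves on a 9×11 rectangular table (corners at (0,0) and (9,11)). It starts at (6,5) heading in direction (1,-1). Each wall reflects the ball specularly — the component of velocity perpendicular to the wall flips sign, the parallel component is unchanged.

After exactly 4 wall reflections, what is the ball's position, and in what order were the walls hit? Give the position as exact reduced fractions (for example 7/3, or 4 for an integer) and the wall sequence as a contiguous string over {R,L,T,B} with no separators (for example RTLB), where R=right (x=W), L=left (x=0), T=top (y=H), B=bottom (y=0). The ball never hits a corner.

Final position: (4,11)
Wall sequence: RBLT

1. t=3 → R at (9,2); v=(-1,-1)
2. t=2 → B at (7,0); v=(-1,1)
3. t=7 → L at (0,7); v=(1,1)
4. t=4 → T at (4,11); v=(1,-1)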